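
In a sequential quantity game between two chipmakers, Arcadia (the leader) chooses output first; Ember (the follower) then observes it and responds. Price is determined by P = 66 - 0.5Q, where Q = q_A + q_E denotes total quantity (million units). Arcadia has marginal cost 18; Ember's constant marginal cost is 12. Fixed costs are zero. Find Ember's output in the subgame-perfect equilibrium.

33

Solve by backward induction. Given q_A, the follower Ember maximises π_E = (66 - (1/2)q_A - (1/2)q_E)q_E - 12q_E.
∂π_E/∂q_E = 54 - (1/2)q_A - q_E = 0 gives the reaction function q_E = (54 - (1/2)q_A).
The leader anticipates this reaction. Substituting into P = 66 - 0.5Q gives P = 39 - (1/4)q_A, so π_A = (39 - (1/4)q_A)q_A - 18q_A.
Leader FOC: 21 - (1/2)q_A = 0, so q_A = 42.
Then q_E = (54 - (1/2)·42) = 33.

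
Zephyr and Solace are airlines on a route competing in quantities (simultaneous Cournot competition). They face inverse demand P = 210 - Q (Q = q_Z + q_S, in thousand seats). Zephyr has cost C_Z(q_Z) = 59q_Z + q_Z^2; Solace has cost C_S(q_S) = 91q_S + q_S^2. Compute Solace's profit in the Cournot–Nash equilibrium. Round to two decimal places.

938.89

Zephyr's profit: π_Z = (210 - Q)q_Z - (59q_Z + q_Z²). Setting ∂π_Z/∂q_Z = 0: 151 - 4q_Z - (q_S) = 0.
Solace's first-order condition: 119 - 4q_S - (q_Z) = 0.
Best responses: q_Z = (151 - q_S)/4, q_S = (119 - q_Z)/4.
Solving the pair: q_Z = 97/3, q_S = 65/3.
Price P = 210 - 54 = 156.
Solace's profit: 156·(65/3) - 91·(65/3) - (65/3)² = 938.8889.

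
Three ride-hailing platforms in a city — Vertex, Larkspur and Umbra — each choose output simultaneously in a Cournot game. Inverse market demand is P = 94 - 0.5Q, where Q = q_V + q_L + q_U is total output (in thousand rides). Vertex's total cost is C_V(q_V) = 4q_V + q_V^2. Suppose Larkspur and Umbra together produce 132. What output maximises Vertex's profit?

8

With rivals' combined output fixed at 132, Vertex's profit is π_V = (94 - (1/2)·132 - (1/2)q_V)q_V - (4q_V + q_V²) = (28 - (1/2)q_V)q_V - (4q_V + q_V²).
∂π_V/∂q_V = 24 - 3q_V = 0, so q_V = 8.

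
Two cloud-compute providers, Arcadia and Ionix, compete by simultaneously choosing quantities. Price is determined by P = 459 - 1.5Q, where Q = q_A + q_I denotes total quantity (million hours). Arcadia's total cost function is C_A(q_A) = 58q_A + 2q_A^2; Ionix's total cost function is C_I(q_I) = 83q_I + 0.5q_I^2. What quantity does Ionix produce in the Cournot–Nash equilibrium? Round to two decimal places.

Arcadia's profit: π_A = (459 - 1.5Q)q_A - (58q_A + 2q_A²). Setting ∂π_A/∂q_A = 0: 401 - 7q_A - (3/2)(q_I) = 0.
Ionix's first-order condition: 376 - 4q_I - (3/2)(q_A) = 0.
So q_A = (401 - (3/2)q_I)/7 and q_I = (376 - (3/2)q_A)/4.
Substituting one into the other gives q_A = 40.3883 and q_I = 78.8544.

78.85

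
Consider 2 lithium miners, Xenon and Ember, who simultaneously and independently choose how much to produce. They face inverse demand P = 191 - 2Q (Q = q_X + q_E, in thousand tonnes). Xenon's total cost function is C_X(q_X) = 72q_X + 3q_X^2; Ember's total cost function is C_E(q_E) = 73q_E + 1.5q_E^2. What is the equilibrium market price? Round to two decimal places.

144.36

Xenon's profit: π_X = (191 - 2Q)q_X - (72q_X + 3q_X²). Setting ∂π_X/∂q_X = 0: 119 - 10q_X - 2(q_E) = 0.
Ember's first-order condition: 118 - 7q_E - 2(q_X) = 0.
So q_X = (119 - 2q_E)/10 and q_E = (118 - 2q_X)/7.
Substituting one into the other gives q_X = 199/22 and q_E = 157/11.
Total output Q = 513/22, so price P = 191 - 2·(513/22) = 1588/11.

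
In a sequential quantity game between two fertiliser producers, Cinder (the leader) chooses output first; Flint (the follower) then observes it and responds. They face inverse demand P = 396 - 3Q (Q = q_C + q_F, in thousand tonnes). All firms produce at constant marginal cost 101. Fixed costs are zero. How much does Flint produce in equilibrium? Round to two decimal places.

Solve by backward induction. Given q_C, the follower Flint maximises π_F = (396 - 3q_C - 3q_F)q_F - 101q_F.
∂π_F/∂q_F = 295 - 3q_C - 6q_F = 0 gives the reaction function q_F = (295 - 3q_C)/6.
The leader anticipates this reaction. Substituting into P = 396 - 3Q gives P = 497/2 - (3/2)q_C, so π_C = (497/2 - (3/2)q_C)q_C - 101q_C.
Maximising: ∂π_C/∂q_C = 295/2 - 3q_C = 0, giving q_C = 295/6.
Then q_F = (295 - 3·(295/6))/6 = 295/12.

24.58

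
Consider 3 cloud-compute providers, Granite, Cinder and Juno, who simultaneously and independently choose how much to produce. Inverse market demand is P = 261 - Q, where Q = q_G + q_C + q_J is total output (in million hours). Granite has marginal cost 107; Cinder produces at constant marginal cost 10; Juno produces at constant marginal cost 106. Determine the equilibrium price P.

121

Granite's profit: π_G = (261 - Q)q_G - (107q_G). Setting ∂π_G/∂q_G = 0: 154 - 2q_G - (q_C + q_J) = 0.
Cinder's first-order condition: 251 - 2q_C - (q_G + q_J) = 0.
Juno's first-order condition: 155 - 2q_J - (q_G + q_C) = 0.
Summing all 3 equations gives 560 − 4Q = 0, hence Q = 140.
Back-substituting: q_G = (154 − 140) = 14, q_C = (251 − 140) = 111, q_J = (155 − 140) = 15.
Total output Q = 140, so price P = 261 - 140 = 121.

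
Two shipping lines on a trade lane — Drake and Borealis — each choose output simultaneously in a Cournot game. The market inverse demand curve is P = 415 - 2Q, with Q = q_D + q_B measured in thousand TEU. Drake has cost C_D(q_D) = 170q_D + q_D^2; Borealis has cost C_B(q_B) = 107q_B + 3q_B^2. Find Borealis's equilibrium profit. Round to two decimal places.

2940.31

Drake's profit: π_D = (415 - 2Q)q_D - (170q_D + q_D²). Setting ∂π_D/∂q_D = 0: 245 - 6q_D - 2(q_B) = 0.
Borealis's first-order condition: 308 - 10q_B - 2(q_D) = 0.
Rearranging gives the reaction functions q_D = (245 - 2q_B)/6 and q_B = (308 - 2q_D)/10.
Substituting one into the other gives q_D = 131/4 and q_B = 97/4.
Price P = 415 - 2·57 = 301.
Borealis's profit: 301·(97/4) - 107·(97/4) - 3(97/4)² = 2940.3125.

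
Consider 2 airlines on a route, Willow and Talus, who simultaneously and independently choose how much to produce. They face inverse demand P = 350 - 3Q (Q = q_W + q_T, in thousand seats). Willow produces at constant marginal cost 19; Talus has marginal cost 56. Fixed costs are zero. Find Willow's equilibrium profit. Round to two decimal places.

5015.70

Willow's profit: π_W = (350 - 3Q)q_W - (19q_W). Setting ∂π_W/∂q_W = 0: 331 - 6q_W - 3(q_T) = 0.
Talus's first-order condition: 294 - 6q_T - 3(q_W) = 0.
Best responses: q_W = (331 - 3q_T)/6, q_T = (294 - 3q_W)/6.
Substituting one into the other gives q_W = 368/9 and q_T = 257/9.
Price P = 350 - 3·(625/9) = 425/3.
Willow's profit: (425/3 - 19)·(368/9) = 5015.7037.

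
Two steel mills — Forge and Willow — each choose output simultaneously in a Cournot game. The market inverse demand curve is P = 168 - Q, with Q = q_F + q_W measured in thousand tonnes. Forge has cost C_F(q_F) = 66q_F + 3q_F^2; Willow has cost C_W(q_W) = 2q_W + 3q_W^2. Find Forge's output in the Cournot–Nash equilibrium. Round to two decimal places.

Forge's profit: π_F = (168 - Q)q_F - (66q_F + 3q_F²). Setting ∂π_F/∂q_F = 0: 102 - 8q_F - (q_W) = 0.
Willow's profit: π_W = (168 - Q)q_W - (2q_W + 3q_W²). Setting ∂π_W/∂q_W = 0: 166 - 8q_W - (q_F) = 0.
Best responses: q_F = (102 - q_W)/8, q_W = (166 - q_F)/8.
Solving the pair: q_F = 650/63, q_W = 1226/63.

10.32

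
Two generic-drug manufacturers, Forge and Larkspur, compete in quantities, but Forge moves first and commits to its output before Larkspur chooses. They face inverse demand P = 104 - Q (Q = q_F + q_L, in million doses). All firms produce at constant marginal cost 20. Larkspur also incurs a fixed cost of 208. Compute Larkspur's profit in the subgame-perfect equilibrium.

Solve by backward induction. Given q_F, the follower Larkspur maximises π_L = (104 - q_F - q_L)q_L - 20q_L.
Follower FOC: 84 - q_F - 2q_L = 0, so q_L(q_F) = (84 - q_F)/2.
The leader anticipates this reaction. Substituting into P = 104 - Q gives P = 62 - (1/2)q_F, so π_F = (62 - (1/2)q_F)q_F - 20q_F.
The leader's first-order condition 42 - q_F = 0 yields q_F = 42.
Then q_L = (84 - 42)/2 = 21.
Price P = 104 - 63 = 41.
Larkspur's profit: (41 - 20)·21 - 208 = 233.

233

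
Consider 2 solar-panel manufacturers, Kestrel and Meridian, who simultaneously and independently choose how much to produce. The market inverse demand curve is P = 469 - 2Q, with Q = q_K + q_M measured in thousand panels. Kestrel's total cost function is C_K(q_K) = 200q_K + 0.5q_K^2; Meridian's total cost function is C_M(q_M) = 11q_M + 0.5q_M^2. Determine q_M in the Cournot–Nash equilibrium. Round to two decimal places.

83.43

Kestrel's profit: π_K = (469 - 2Q)q_K - (200q_K + (1/2)q_K²). Setting ∂π_K/∂q_K = 0: 269 - 5q_K - 2(q_M) = 0.
Meridian's first-order condition: 458 - 5q_M - 2(q_K) = 0.
Best responses: q_K = (269 - 2q_M)/5, q_M = (458 - 2q_K)/5.
Solving the pair: q_K = 143/7, q_M = 584/7.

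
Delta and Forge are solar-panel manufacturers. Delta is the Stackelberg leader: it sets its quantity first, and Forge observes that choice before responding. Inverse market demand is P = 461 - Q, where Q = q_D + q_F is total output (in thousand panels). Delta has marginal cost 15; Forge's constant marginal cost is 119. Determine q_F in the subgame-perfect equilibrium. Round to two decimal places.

Solve by backward induction. Given q_D, the follower Forge maximises π_F = (461 - q_D - q_F)q_F - 119q_F.
∂π_F/∂q_F = 342 - q_D - 2q_F = 0 gives the reaction function q_F = (342 - q_D)/2.
Delta substitutes q_F(q_D) into its own profit: π_D = q_D(461 - q_D - (342 - q_D)/2) - 15q_D = (290 - (1/2)q_D)q_D - 15q_D.
Maximising: ∂π_D/∂q_D = 275 - q_D = 0, giving q_D = 275.
Then q_F = (342 - 275)/2 = 67/2.

33.50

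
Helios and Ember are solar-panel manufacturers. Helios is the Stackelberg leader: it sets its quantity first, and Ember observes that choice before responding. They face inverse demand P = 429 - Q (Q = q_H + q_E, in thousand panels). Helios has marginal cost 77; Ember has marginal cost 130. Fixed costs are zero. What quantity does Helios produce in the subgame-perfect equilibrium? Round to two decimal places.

The follower Ember best-responds to any q_H: π_E = (429 - Q)q_E - 130q_E.
∂π_E/∂q_E = 299 - q_H - 2q_E = 0 gives the reaction function q_E = (299 - q_H)/2.
The leader anticipates this reaction. Substituting into P = 429 - Q gives P = 559/2 - (1/2)q_H, so π_H = (559/2 - (1/2)q_H)q_H - 77q_H.
Maximising: ∂π_H/∂q_H = 405/2 - q_H = 0, giving q_H = 405/2.
Then q_E = (299 - 405/2)/2 = 193/4.

202.50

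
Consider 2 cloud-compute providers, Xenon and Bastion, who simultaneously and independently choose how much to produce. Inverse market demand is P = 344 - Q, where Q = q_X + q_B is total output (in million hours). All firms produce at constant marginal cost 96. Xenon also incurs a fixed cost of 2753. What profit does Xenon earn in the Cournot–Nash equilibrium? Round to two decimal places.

4080.78

A representative firm's profit is π_i = q_i(344 - Q) - 96q_i.
First-order condition (treating rivals' output as given): 248 - 2q_i - q_j = 0.
By symmetry each firm produces the same amount; substituting q_j = q_i yields q_i = 248/3.
Price P = 344 - 496/3 = 536/3.
Xenon's profit: (536/3 - 96)·(248/3) - 2753 = 4080.7778.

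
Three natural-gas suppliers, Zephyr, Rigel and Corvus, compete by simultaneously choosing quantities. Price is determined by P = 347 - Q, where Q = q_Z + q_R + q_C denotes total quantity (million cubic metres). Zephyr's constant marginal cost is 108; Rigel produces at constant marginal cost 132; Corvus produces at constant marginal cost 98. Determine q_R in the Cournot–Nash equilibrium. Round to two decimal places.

39.25

Zephyr's profit: π_Z = (347 - Q)q_Z - (108q_Z). Setting ∂π_Z/∂q_Z = 0: 239 - 2q_Z - (q_R + q_C) = 0.
Rigel's profit: π_R = (347 - Q)q_R - (132q_R). Setting ∂π_R/∂q_R = 0: 215 - 2q_R - (q_Z + q_C) = 0.
Corvus's first-order condition: 249 - 2q_C - (q_Z + q_R) = 0.
Adding the 3 first-order conditions: 703 − 4Q = 0, so Q = 703/4.
Back-substituting: q_Z = (239 − 703/4) = 253/4, q_R = (215 − 703/4) = 157/4, q_C = (249 − 703/4) = 293/4.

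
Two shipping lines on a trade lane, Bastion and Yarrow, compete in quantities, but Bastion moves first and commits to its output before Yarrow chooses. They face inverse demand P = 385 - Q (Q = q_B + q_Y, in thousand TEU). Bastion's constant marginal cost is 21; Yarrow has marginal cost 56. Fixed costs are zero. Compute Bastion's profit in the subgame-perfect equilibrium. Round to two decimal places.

The follower Yarrow best-responds to any q_B: π_Y = (385 - Q)q_Y - 56q_Y.
Follower FOC: 329 - q_B - 2q_Y = 0, so q_Y(q_B) = (329 - q_B)/2.
The leader anticipates this reaction. Substituting into P = 385 - Q gives P = 441/2 - (1/2)q_B, so π_B = (441/2 - (1/2)q_B)q_B - 21q_B.
Maximising: ∂π_B/∂q_B = 399/2 - q_B = 0, giving q_B = 399/2.
Then q_Y = (329 - 399/2)/2 = 259/4.
Price P = 385 - 1057/4 = 483/4.
Bastion's profit: (483/4 - 21)·(399/2) = 19900.1250.

19900.13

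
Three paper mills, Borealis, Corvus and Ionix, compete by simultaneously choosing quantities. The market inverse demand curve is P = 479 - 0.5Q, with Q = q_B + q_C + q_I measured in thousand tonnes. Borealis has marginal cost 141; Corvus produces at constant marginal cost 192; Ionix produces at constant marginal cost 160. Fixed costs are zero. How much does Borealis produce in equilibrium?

204

Borealis's profit: π_B = (479 - 0.5Q)q_B - (141q_B). Setting ∂π_B/∂q_B = 0: 338 - q_B - (1/2)(q_C + q_I) = 0.
Corvus's profit: π_C = (479 - 0.5Q)q_C - (192q_C). Setting ∂π_C/∂q_C = 0: 287 - q_C - (1/2)(q_B + q_I) = 0.
Ionix's first-order condition: 319 - q_I - (1/2)(q_B + q_C) = 0.
Summing all 3 equations gives 944 − 2Q = 0, hence Q = 472.
Back-substituting: q_B = (338 − 236)/(1/2) = 204, q_C = (287 − 236)/(1/2) = 102, q_I = (319 − 236)/(1/2) = 166.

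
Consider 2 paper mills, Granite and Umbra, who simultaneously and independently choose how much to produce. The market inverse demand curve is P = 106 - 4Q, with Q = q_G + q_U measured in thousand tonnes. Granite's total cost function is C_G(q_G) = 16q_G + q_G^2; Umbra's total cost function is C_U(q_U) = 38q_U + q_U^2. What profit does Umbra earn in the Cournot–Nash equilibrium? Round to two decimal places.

Granite's profit: π_G = (106 - 4Q)q_G - (16q_G + q_G²). Setting ∂π_G/∂q_G = 0: 90 - 10q_G - 4(q_U) = 0.
Umbra's profit: π_U = (106 - 4Q)q_U - (38q_U + q_U²). Setting ∂π_U/∂q_U = 0: 68 - 10q_U - 4(q_G) = 0.
Best responses: q_G = (90 - 4q_U)/10, q_U = (68 - 4q_G)/10.
Substituting one into the other gives q_G = 157/21 and q_U = 80/21.
Price P = 106 - 4·(79/7) = 426/7.
Umbra's profit: (426/7)·(80/21) - 38·(80/21) - (80/21)² = 72.5624.

72.56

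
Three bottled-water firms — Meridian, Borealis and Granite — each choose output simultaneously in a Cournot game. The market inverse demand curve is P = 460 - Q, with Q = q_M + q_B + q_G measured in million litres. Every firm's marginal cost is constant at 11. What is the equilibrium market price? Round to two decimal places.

Each firm earns π_i = (460 - Q)q_i - 11q_i.
First-order condition (treating rivals' output as given): 449 - 2q_i - Σ_{j≠i} q_j = 0.
By symmetry each firm produces the same amount; substituting Σ_{j≠i} q_j = 2q_i yields q_i = 449/4.
Total output Q = 1347/4, so price P = 460 - 1347/4 = 493/4.

123.25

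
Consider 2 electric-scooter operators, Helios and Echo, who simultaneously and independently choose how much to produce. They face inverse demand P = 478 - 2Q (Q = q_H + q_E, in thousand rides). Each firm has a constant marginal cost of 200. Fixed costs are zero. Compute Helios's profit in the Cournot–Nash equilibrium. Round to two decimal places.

A representative firm's profit is π_i = q_i(478 - 2Q) - 200q_i.
Setting ∂π_i/∂q_i = 0 with rivals' quantities fixed: 278 - 4q_i - 2q_j = 0.
With identical firms every q_j equals q_i, so q_j = q_i and 278 = 6q_i, giving q_i = 139/3.
Price P = 478 - 2·(278/3) = 878/3.
Helios's profit: (878/3 - 200)·(139/3) = 4293.5556.

4293.56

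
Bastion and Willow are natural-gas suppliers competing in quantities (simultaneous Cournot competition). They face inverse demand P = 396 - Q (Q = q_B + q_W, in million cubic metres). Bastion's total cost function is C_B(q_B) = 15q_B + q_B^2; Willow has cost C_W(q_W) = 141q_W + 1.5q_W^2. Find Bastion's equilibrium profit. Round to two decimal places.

15083.10

Bastion's profit: π_B = (396 - Q)q_B - (15q_B + q_B²). Setting ∂π_B/∂q_B = 0: 381 - 4q_B - (q_W) = 0.
Willow's profit: π_W = (396 - Q)q_W - (141q_W + (3/2)q_W²). Setting ∂π_W/∂q_W = 0: 255 - 5q_W - (q_B) = 0.
Rearranging gives the reaction functions q_B = (381 - q_W)/4 and q_W = (255 - q_B)/5.
Substituting one into the other gives q_B = 1650/19 and q_W = 639/19.
Price P = 396 - 120.4737 = 275.5263.
Bastion's profit: 275.5263·(1650/19) - 15·(1650/19) - (1650/19)² = 15083.1025.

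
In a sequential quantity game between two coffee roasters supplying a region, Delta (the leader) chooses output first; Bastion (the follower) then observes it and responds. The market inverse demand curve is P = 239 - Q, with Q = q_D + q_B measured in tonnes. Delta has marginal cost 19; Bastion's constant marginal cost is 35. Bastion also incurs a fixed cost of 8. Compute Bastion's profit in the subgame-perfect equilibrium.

The follower Bastion best-responds to any q_D: π_B = (239 - Q)q_B - 35q_B.
Follower FOC: 204 - q_D - 2q_B = 0, so q_B(q_D) = (204 - q_D)/2.
The leader anticipates this reaction. Substituting into P = 239 - Q gives P = 137 - (1/2)q_D, so π_D = (137 - (1/2)q_D)q_D - 19q_D.
The leader's first-order condition 118 - q_D = 0 yields q_D = 118.
Then q_B = (204 - 118)/2 = 43.
Price P = 239 - 161 = 78.
Bastion's profit: (78 - 35)·43 - 8 = 1841.

1841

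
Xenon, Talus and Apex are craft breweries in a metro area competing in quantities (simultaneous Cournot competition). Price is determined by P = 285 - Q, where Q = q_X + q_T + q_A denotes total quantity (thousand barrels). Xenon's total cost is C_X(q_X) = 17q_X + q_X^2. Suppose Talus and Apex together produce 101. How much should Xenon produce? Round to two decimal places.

With rivals' combined output fixed at 101, Xenon's profit is π_X = (285 - 101 - q_X)q_X - (17q_X + q_X²) = (184 - q_X)q_X - (17q_X + q_X²).
∂π_X/∂q_X = 167 - 4q_X = 0, so q_X = 167/4.

41.75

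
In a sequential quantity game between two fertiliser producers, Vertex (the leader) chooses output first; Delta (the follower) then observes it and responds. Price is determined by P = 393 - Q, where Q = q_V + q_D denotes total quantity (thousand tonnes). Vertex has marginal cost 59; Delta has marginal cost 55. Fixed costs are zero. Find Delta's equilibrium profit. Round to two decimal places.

Solve by backward induction. Given q_V, the follower Delta maximises π_D = (393 - q_V - q_D)q_D - 55q_D.
Setting the follower's marginal profit to zero, 338 - q_V - 2q_D = 0, i.e. q_D = (338 - q_V)/2.
The leader anticipates this reaction. Substituting into P = 393 - Q gives P = 224 - (1/2)q_V, so π_V = (224 - (1/2)q_V)q_V - 59q_V.
Leader FOC: 165 - q_V = 0, so q_V = 165.
Then q_D = (338 - 165)/2 = 173/2.
Price P = 393 - 503/2 = 283/2.
Delta's profit: (283/2 - 55)·(173/2) = 7482.2500.

7482.25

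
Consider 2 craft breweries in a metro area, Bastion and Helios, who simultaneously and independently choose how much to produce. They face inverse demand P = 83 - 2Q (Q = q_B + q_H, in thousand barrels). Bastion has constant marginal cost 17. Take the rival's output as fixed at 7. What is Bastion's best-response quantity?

With the rival's output fixed at 7, Bastion's profit is π_B = (83 - 2·7 - 2q_B)q_B - (17q_B) = (69 - 2q_B)q_B - (17q_B).
∂π_B/∂q_B = 52 - 4q_B = 0, so q_B = 13.

13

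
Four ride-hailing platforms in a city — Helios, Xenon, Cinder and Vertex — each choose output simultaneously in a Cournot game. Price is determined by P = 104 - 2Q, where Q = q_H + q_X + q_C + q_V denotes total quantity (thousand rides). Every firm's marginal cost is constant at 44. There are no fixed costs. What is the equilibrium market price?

A representative firm's profit is π_i = q_i(104 - 2Q) - 44q_i.
Setting ∂π_i/∂q_i = 0 with rivals' quantities fixed: 60 - 4q_i - 2·Σ_{j≠i} q_j = 0.
With identical firms every q_j equals q_i, so Σ_{j≠i} q_j = 3q_i and 60 = 10q_i, giving q_i = 6.
Total output Q = 24, so price P = 104 - 2·24 = 56.

56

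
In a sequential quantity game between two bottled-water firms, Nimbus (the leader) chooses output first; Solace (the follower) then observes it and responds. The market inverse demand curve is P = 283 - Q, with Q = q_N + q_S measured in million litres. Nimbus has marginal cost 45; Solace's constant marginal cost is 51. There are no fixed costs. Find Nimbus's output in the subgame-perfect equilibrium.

122

The follower Solace best-responds to any q_N: π_S = (283 - Q)q_S - 51q_S.
Setting the follower's marginal profit to zero, 232 - q_N - 2q_S = 0, i.e. q_S = (232 - q_N)/2.
Nimbus substitutes q_S(q_N) into its own profit: π_N = q_N(283 - q_N - (232 - q_N)/2) - 45q_N = (167 - (1/2)q_N)q_N - 45q_N.
Maximising: ∂π_N/∂q_N = 122 - q_N = 0, giving q_N = 122.
Then q_S = (232 - 122)/2 = 55.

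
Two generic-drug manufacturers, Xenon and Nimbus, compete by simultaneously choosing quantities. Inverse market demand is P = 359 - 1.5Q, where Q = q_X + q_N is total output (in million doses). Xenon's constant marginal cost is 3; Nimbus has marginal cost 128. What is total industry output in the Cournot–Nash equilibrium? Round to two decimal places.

130.44

Xenon's profit: π_X = (359 - 1.5Q)q_X - (3q_X). Setting ∂π_X/∂q_X = 0: 356 - 3q_X - (3/2)(q_N) = 0.
Nimbus's profit: π_N = (359 - 1.5Q)q_N - (128q_N). Setting ∂π_N/∂q_N = 0: 231 - 3q_N - (3/2)(q_X) = 0.
So q_X = (356 - (3/2)q_N)/3 and q_N = (231 - (3/2)q_X)/3.
Solving the pair: q_X = 962/9, q_N = 212/9.
Total output Q = 962/9 + 212/9 = 1174/9.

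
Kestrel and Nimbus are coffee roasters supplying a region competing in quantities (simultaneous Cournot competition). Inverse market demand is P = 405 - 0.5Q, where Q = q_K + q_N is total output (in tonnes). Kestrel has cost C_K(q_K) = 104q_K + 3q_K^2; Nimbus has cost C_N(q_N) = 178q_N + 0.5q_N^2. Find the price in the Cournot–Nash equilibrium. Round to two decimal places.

Kestrel's profit: π_K = (405 - 0.5Q)q_K - (104q_K + 3q_K²). Setting ∂π_K/∂q_K = 0: 301 - 7q_K - (1/2)(q_N) = 0.
Nimbus's first-order condition: 227 - 2q_N - (1/2)(q_K) = 0.
So q_K = (301 - (1/2)q_N)/7 and q_N = (227 - (1/2)q_K)/2.
Substituting one into the other gives q_K = 1954/55 and q_N = 104.6182.
Total output Q = 140.1455, so price P = 405 - (1/2)·140.1455 = 334.9273.

334.93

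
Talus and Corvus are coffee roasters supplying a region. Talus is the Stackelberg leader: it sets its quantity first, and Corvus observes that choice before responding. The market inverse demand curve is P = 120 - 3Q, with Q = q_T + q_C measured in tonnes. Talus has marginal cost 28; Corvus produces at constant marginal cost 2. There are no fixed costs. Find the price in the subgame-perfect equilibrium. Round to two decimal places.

44.50

The follower Corvus best-responds to any q_T: π_C = (120 - 3Q)q_C - 2q_C.
∂π_C/∂q_C = 118 - 3q_T - 6q_C = 0 gives the reaction function q_C = (118 - 3q_T)/6.
The leader anticipates this reaction. Substituting into P = 120 - 3Q gives P = 61 - (3/2)q_T, so π_T = (61 - (3/2)q_T)q_T - 28q_T.
Leader FOC: 33 - 3q_T = 0, so q_T = 11.
Then q_C = (118 - 3·11)/6 = 85/6.
Total output Q = 151/6, so price P = 120 - 3·(151/6) = 89/2.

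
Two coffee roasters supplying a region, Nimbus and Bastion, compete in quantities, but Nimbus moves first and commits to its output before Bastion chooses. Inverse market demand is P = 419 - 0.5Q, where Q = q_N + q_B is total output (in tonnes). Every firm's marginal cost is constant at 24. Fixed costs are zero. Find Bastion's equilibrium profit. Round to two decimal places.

The follower Bastion best-responds to any q_N: π_B = (419 - 0.5Q)q_B - 24q_B.
∂π_B/∂q_B = 395 - (1/2)q_N - q_B = 0 gives the reaction function q_B = (395 - (1/2)q_N).
The leader anticipates this reaction. Substituting into P = 419 - 0.5Q gives P = 443/2 - (1/4)q_N, so π_N = (443/2 - (1/4)q_N)q_N - 24q_N.
Leader FOC: 395/2 - (1/2)q_N = 0, so q_N = 395.
Then q_B = (395 - (1/2)·395) = 395/2.
Price P = 419 - (1/2)·(1185/2) = 491/4.
Bastion's profit: (491/4 - 24)·(395/2) = 19503.1250.

19503.13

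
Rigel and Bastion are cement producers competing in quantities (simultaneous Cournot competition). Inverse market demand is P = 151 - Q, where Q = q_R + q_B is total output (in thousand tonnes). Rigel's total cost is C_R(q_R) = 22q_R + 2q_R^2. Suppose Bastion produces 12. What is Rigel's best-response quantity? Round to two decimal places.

19.50

With the rival's output fixed at 12, Rigel's profit is π_R = (151 - 12 - q_R)q_R - (22q_R + 2q_R²) = (139 - q_R)q_R - (22q_R + 2q_R²).
∂π_R/∂q_R = 117 - 6q_R = 0, so q_R = 39/2.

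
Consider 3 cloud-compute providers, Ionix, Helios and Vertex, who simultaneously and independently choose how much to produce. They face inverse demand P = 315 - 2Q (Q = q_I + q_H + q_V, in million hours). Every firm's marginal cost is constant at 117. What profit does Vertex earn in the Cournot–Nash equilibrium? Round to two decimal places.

1225.13

Each firm earns π_i = (315 - 2Q)q_i - 117q_i.
Setting ∂π_i/∂q_i = 0 with rivals' quantities fixed: 198 - 4q_i - 2·Σ_{j≠i} q_j = 0.
With identical firms every q_j equals q_i, so Σ_{j≠i} q_j = 2q_i and 198 = 8q_i, giving q_i = 99/4.
Price P = 315 - 2·(297/4) = 333/2.
Vertex's profit: (333/2 - 117)·(99/4) = 1225.1250.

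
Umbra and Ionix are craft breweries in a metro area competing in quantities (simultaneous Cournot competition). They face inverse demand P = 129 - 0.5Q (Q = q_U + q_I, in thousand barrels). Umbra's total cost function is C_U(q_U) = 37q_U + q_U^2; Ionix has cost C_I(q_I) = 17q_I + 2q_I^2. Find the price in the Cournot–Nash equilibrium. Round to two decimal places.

Umbra's profit: π_U = (129 - 0.5Q)q_U - (37q_U + q_U²). Setting ∂π_U/∂q_U = 0: 92 - 3q_U - (1/2)(q_I) = 0.
Ionix's profit: π_I = (129 - 0.5Q)q_I - (17q_I + 2q_I²). Setting ∂π_I/∂q_I = 0: 112 - 5q_I - (1/2)(q_U) = 0.
Best responses: q_U = (92 - (1/2)q_I)/3, q_I = (112 - (1/2)q_U)/5.
Substituting one into the other gives q_U = 1616/59 and q_I = 1160/59.
Total output Q = 47.0508, so price P = 129 - (1/2)·47.0508 = 105.4746.

105.47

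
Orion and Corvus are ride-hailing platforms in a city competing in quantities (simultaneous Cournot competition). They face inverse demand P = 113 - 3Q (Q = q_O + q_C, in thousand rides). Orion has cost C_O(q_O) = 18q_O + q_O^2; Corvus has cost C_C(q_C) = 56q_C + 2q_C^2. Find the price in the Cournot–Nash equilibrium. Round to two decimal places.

72.86

Orion's profit: π_O = (113 - 3Q)q_O - (18q_O + q_O²). Setting ∂π_O/∂q_O = 0: 95 - 8q_O - 3(q_C) = 0.
Corvus's first-order condition: 57 - 10q_C - 3(q_O) = 0.
Best responses: q_O = (95 - 3q_C)/8, q_C = (57 - 3q_O)/10.
Substituting one into the other gives q_O = 779/71 and q_C = 171/71.
Total output Q = 950/71, so price P = 113 - 3·(950/71) = 72.8592.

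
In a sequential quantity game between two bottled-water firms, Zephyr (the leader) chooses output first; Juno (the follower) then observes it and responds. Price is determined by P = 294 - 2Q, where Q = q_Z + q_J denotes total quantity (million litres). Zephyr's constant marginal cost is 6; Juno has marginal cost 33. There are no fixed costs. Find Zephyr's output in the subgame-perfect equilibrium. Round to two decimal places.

Solve by backward induction. Given q_Z, the follower Juno maximises π_J = (294 - 2q_Z - 2q_J)q_J - 33q_J.
Follower FOC: 261 - 2q_Z - 4q_J = 0, so q_J(q_Z) = (261 - 2q_Z)/4.
The leader anticipates this reaction. Substituting into P = 294 - 2Q gives P = 327/2 - q_Z, so π_Z = (327/2 - q_Z)q_Z - 6q_Z.
The leader's first-order condition 315/2 - 2q_Z = 0 yields q_Z = 315/4.
Then q_J = (261 - 2·(315/4))/4 = 207/8.

78.75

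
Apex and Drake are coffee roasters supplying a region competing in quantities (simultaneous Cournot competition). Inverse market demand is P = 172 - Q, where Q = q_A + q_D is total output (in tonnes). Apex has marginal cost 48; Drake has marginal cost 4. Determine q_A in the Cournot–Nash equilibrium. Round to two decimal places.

26.67

Apex's profit: π_A = (172 - Q)q_A - (48q_A). Setting ∂π_A/∂q_A = 0: 124 - 2q_A - (q_D) = 0.
Drake's profit: π_D = (172 - Q)q_D - (4q_D). Setting ∂π_D/∂q_D = 0: 168 - 2q_D - (q_A) = 0.
Best responses: q_A = (124 - q_D)/2, q_D = (168 - q_A)/2.
Substituting one into the other gives q_A = 80/3 and q_D = 212/3.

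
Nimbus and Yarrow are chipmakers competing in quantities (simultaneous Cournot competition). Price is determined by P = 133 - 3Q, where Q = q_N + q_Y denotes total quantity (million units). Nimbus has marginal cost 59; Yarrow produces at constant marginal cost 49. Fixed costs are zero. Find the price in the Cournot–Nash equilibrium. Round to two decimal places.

80.33

Nimbus's profit: π_N = (133 - 3Q)q_N - (59q_N). Setting ∂π_N/∂q_N = 0: 74 - 6q_N - 3(q_Y) = 0.
Yarrow's first-order condition: 84 - 6q_Y - 3(q_N) = 0.
Rearranging gives the reaction functions q_N = (74 - 3q_Y)/6 and q_Y = (84 - 3q_N)/6.
Substituting one into the other gives q_N = 64/9 and q_Y = 94/9.
Total output Q = 158/9, so price P = 133 - 3·(158/9) = 241/3.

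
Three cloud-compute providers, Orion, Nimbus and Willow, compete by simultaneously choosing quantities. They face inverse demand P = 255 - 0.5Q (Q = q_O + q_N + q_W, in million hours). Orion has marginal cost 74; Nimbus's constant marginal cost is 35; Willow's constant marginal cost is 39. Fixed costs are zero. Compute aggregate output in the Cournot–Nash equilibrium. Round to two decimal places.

308.50

Orion's profit: π_O = (255 - 0.5Q)q_O - (74q_O). Setting ∂π_O/∂q_O = 0: 181 - q_O - (1/2)(q_N + q_W) = 0.
Nimbus's profit: π_N = (255 - 0.5Q)q_N - (35q_N). Setting ∂π_N/∂q_N = 0: 220 - q_N - (1/2)(q_O + q_W) = 0.
Willow's profit: π_W = (255 - 0.5Q)q_W - (39q_W). Setting ∂π_W/∂q_W = 0: 216 - q_W - (1/2)(q_O + q_N) = 0.
Summing all 3 equations gives 617 − 2Q = 0, hence Q = 617/2.
Back-substituting: q_O = (181 − 617/4)/(1/2) = 107/2, q_N = (220 − 617/4)/(1/2) = 263/2, q_W = (216 − 617/4)/(1/2) = 247/2.
Total output Q = 107/2 + 263/2 + 247/2 = 617/2.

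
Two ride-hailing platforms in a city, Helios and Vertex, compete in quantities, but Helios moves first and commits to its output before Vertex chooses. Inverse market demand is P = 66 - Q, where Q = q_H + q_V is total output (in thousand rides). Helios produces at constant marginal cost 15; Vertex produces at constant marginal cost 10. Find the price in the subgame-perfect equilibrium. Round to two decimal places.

The follower Vertex best-responds to any q_H: π_V = (66 - Q)q_V - 10q_V.
Setting the follower's marginal profit to zero, 56 - q_H - 2q_V = 0, i.e. q_V = (56 - q_H)/2.
The leader anticipates this reaction. Substituting into P = 66 - Q gives P = 38 - (1/2)q_H, so π_H = (38 - (1/2)q_H)q_H - 15q_H.
Maximising: ∂π_H/∂q_H = 23 - q_H = 0, giving q_H = 23.
Then q_V = (56 - 23)/2 = 33/2.
Total output Q = 79/2, so price P = 66 - 79/2 = 53/2.

26.50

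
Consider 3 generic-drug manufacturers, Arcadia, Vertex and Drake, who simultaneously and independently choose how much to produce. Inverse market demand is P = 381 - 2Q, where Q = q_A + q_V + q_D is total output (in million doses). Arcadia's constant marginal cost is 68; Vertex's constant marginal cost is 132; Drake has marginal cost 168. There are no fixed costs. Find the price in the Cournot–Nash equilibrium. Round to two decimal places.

Arcadia's profit: π_A = (381 - 2Q)q_A - (68q_A). Setting ∂π_A/∂q_A = 0: 313 - 4q_A - 2(q_V + q_D) = 0.
Vertex's first-order condition: 249 - 4q_V - 2(q_A + q_D) = 0.
Drake's first-order condition: 213 - 4q_D - 2(q_A + q_V) = 0.
Adding the 3 first-order conditions: 775 − 8Q = 0, so Q = 775/8.
Back-substituting: q_A = (313 − 775/4)/2 = 477/8, q_V = (249 − 775/4)/2 = 221/8, q_D = (213 − 775/4)/2 = 77/8.
Total output Q = 775/8, so price P = 381 - 2·(775/8) = 749/4.

187.25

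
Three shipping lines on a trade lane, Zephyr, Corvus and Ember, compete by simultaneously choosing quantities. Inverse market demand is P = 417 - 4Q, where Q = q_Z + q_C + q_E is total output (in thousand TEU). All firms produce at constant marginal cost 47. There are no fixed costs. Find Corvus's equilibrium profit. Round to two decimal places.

A representative firm's profit is π_i = q_i(417 - 4Q) - 47q_i.
Setting ∂π_i/∂q_i = 0 with rivals' quantities fixed: 370 - 8q_i - 4·Σ_{j≠i} q_j = 0.
With identical firms every q_j equals q_i, so Σ_{j≠i} q_j = 2q_i and 370 = 16q_i, giving q_i = 185/8.
Price P = 417 - 4·(555/8) = 279/2.
Corvus's profit: (279/2 - 47)·(185/8) = 2139.0625.

2139.06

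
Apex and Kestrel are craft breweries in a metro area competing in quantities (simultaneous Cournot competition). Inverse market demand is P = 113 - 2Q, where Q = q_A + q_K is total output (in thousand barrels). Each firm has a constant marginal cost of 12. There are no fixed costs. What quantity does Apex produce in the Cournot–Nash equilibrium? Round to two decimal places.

16.83

A representative firm's profit is π_i = q_i(113 - 2Q) - 12q_i.
First-order condition (treating rivals' output as given): 101 - 4q_i - 2q_j = 0.
With identical firms every q_j equals q_i, so q_j = q_i and 101 = 6q_i, giving q_i = 101/6.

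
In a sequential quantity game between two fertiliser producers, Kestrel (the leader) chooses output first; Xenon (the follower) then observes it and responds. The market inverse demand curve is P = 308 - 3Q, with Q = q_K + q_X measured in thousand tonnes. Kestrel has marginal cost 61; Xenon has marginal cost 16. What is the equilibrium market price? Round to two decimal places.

111.50

Solve by backward induction. Given q_K, the follower Xenon maximises π_X = (308 - 3q_K - 3q_X)q_X - 16q_X.
∂π_X/∂q_X = 292 - 3q_K - 6q_X = 0 gives the reaction function q_X = (292 - 3q_K)/6.
Kestrel substitutes q_X(q_K) into its own profit: π_K = q_K(308 - 3q_K - (292 - 3q_K)/2) - 61q_K = (162 - (3/2)q_K)q_K - 61q_K.
Maximising: ∂π_K/∂q_K = 101 - 3q_K = 0, giving q_K = 101/3.
Then q_X = (292 - 3·(101/3))/6 = 191/6.
Total output Q = 131/2, so price P = 308 - 3·(131/2) = 223/2.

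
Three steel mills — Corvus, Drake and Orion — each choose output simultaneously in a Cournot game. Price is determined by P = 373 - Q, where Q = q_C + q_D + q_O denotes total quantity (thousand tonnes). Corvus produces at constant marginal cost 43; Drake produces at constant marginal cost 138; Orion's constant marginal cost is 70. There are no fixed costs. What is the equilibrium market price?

Corvus's profit: π_C = (373 - Q)q_C - (43q_C). Setting ∂π_C/∂q_C = 0: 330 - 2q_C - (q_D + q_O) = 0.
Drake's first-order condition: 235 - 2q_D - (q_C + q_O) = 0.
Orion's first-order condition: 303 - 2q_O - (q_C + q_D) = 0.
Adding the 3 first-order conditions: 868 − 4Q = 0, so Q = 217.
Back-substituting: q_C = (330 − 217) = 113, q_D = (235 − 217) = 18, q_O = (303 − 217) = 86.
Total output Q = 217, so price P = 373 - 217 = 156.

156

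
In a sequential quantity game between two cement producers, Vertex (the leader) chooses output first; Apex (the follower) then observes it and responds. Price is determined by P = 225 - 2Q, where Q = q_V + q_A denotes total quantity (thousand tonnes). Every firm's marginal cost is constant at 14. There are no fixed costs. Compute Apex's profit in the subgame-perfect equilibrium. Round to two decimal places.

Solve by backward induction. Given q_V, the follower Apex maximises π_A = (225 - 2q_V - 2q_A)q_A - 14q_A.
∂π_A/∂q_A = 211 - 2q_V - 4q_A = 0 gives the reaction function q_A = (211 - 2q_V)/4.
The leader anticipates this reaction. Substituting into P = 225 - 2Q gives P = 239/2 - q_V, so π_V = (239/2 - q_V)q_V - 14q_V.
Maximising: ∂π_V/∂q_V = 211/2 - 2q_V = 0, giving q_V = 211/4.
Then q_A = (211 - 2·(211/4))/4 = 211/8.
Price P = 225 - 2·(633/8) = 267/4.
Apex's profit: (267/4 - 14)·(211/8) = 1391.2813.

1391.28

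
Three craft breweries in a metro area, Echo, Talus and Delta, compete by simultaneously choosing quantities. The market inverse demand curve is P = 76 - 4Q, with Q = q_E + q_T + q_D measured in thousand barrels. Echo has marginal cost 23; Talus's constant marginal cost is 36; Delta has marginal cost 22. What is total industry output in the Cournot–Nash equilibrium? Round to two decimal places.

9.19

Echo's profit: π_E = (76 - 4Q)q_E - (23q_E). Setting ∂π_E/∂q_E = 0: 53 - 8q_E - 4(q_T + q_D) = 0.
Talus's first-order condition: 40 - 8q_T - 4(q_E + q_D) = 0.
Delta's profit: π_D = (76 - 4Q)q_D - (22q_D). Setting ∂π_D/∂q_D = 0: 54 - 8q_D - 4(q_E + q_T) = 0.
Adding the 3 first-order conditions: 147 − 16Q = 0, so Q = 147/16.
Back-substituting: q_E = (53 − 147/4)/4 = 65/16, q_T = (40 − 147/4)/4 = 13/16, q_D = (54 − 147/4)/4 = 69/16.
Total output Q = 65/16 + 13/16 + 69/16 = 147/16.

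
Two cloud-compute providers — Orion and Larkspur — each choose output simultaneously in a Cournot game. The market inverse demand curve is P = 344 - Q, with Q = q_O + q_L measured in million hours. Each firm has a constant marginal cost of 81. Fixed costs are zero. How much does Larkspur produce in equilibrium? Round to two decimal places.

A representative firm's profit is π_i = q_i(344 - Q) - 81q_i.
First-order condition (treating rivals' output as given): 263 - 2q_i - q_j = 0.
With identical firms every q_j equals q_i, so q_j = q_i and 263 = 3q_i, giving q_i = 263/3.

87.67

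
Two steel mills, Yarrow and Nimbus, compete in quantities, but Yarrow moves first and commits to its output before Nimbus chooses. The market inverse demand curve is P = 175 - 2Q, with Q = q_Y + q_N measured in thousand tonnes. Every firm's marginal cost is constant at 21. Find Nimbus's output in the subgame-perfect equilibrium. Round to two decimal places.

The follower Nimbus best-responds to any q_Y: π_N = (175 - 2Q)q_N - 21q_N.
Follower FOC: 154 - 2q_Y - 4q_N = 0, so q_N(q_Y) = (154 - 2q_Y)/4.
The leader anticipates this reaction. Substituting into P = 175 - 2Q gives P = 98 - q_Y, so π_Y = (98 - q_Y)q_Y - 21q_Y.
Maximising: ∂π_Y/∂q_Y = 77 - 2q_Y = 0, giving q_Y = 77/2.
Then q_N = (154 - 2·(77/2))/4 = 77/4.

19.25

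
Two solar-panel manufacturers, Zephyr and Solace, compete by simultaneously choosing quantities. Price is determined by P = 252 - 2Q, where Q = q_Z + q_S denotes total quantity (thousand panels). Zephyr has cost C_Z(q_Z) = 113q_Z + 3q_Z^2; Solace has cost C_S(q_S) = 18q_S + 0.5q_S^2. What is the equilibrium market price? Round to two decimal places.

Zephyr's profit: π_Z = (252 - 2Q)q_Z - (113q_Z + 3q_Z²). Setting ∂π_Z/∂q_Z = 0: 139 - 10q_Z - 2(q_S) = 0.
Solace's profit: π_S = (252 - 2Q)q_S - (18q_S + (1/2)q_S²). Setting ∂π_S/∂q_S = 0: 234 - 5q_S - 2(q_Z) = 0.
So q_Z = (139 - 2q_S)/10 and q_S = (234 - 2q_Z)/5.
Substituting one into the other gives q_Z = 227/46 and q_S = 1031/23.
Total output Q = 49.7609, so price P = 252 - 2·49.7609 = 152.4783.

152.48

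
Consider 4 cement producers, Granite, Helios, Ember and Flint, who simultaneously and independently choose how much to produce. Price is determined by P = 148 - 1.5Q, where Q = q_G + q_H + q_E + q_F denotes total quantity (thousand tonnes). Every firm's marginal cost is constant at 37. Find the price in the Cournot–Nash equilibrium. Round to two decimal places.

59.20

A representative firm's profit is π_i = q_i(148 - 1.5Q) - 37q_i.
First-order condition (treating rivals' output as given): 111 - 3q_i - (3/2)·Σ_{j≠i} q_j = 0.
By symmetry each firm produces the same amount; substituting Σ_{j≠i} q_j = 3q_i yields q_i = 111/(15/2) = 74/5.
Total output Q = 296/5, so price P = 148 - (3/2)·(296/5) = 296/5.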